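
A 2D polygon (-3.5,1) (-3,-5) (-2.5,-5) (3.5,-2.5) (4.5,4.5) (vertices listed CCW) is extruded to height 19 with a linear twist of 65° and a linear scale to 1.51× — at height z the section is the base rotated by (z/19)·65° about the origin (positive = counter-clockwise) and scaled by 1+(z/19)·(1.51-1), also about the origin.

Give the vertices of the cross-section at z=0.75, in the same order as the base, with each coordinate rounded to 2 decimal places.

t = z/height = 0.75/19 = 0.0394737
s = 1 + (scale-1)·z/height = 1 + (1.51-1)·0.75/19 = 1.020132
θ = twist·z/height = 65°·0.75/19 = 2.5658° = 0.044781 rad
cos θ = 0.998997, sin θ = 0.044767 (intermediates below are computed at full precision and shown rounded to 5 d.p.)
v1: (-3.5,1) → rotate → (-3.54126,0.84231) → ×s → (-3.61255,0.85927) → (-3.61,0.86)
v2: (-3,-5) → rotate → (-2.77316,-5.12929) → ×s → (-2.82899,-5.23255) → (-2.83,-5.23)
v3: (-2.5,-5) → rotate → (-2.27366,-5.10690) → ×s → (-2.31943,-5.20971) → (-2.32,-5.21)
v4: (3.5,-2.5) → rotate → (3.60841,-2.34081) → ×s → (3.68105,-2.38794) → (3.68,-2.39)
v5: (4.5,4.5) → rotate → (4.29404,4.69694) → ×s → (4.38049,4.79149) → (4.38,4.79)

Cross-section at z=0.75: (-3.61,0.86) (-2.83,-5.23) (-2.32,-5.21) (3.68,-2.39) (4.38,4.79)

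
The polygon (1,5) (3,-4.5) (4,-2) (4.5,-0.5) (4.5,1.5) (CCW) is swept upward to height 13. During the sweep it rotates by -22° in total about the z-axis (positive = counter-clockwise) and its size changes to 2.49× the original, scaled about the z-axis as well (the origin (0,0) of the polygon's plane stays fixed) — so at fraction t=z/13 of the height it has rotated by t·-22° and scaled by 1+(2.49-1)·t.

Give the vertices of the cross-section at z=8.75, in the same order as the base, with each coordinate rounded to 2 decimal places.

t = z/height = 8.75/13 = 0.673077
s = 1 + (scale-1)·z/height = 1 + (2.49-1)·8.75/13 = 2.002885
θ = twist·z/height = -22°·8.75/13 = -14.8077° = -0.258443 rad
cos θ = 0.966789, sin θ = -0.255576 (intermediates below are computed at full precision and shown rounded to 5 d.p.)
v1: (1,5) → rotate → (2.24467,4.57837) → ×s → (4.49581,9.16995) → (4.50,9.17)
v2: (3,-4.5) → rotate → (1.75028,-5.11728) → ×s → (3.50560,-10.24932) → (3.51,-10.25)
v3: (4,-2) → rotate → (3.35601,-2.95588) → ×s → (6.72169,-5.92029) → (6.72,-5.92)
v4: (4.5,-0.5) → rotate → (4.22276,-1.63348) → ×s → (8.45771,-3.27168) → (8.46,-3.27)
v5: (4.5,1.5) → rotate → (4.73391,0.30009) → ×s → (9.48148,0.60105) → (9.48,0.60)

Cross-section at z=8.75: (4.50,9.17) (3.51,-10.25) (6.72,-5.92) (8.46,-3.27) (9.48,0.60)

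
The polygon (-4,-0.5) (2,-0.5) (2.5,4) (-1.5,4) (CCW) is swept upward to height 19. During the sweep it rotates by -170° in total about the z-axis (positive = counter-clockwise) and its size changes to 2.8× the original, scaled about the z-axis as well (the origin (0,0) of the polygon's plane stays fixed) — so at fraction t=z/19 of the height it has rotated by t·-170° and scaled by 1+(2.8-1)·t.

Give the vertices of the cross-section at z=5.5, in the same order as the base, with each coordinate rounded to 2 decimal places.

Cross-section at z=5.5: (-4.55,4.11) (1.41,-2.80) (7.09,1.10) (3.12,5.70)

t = z/height = 5.5/19 = 0.289474
s = 1 + (scale-1)·z/height = 1 + (2.8-1)·5.5/19 = 1.521053
θ = twist·z/height = -170°·5.5/19 = -49.2105° = -0.858886 rad
cos θ = 0.653282, sin θ = -0.757115 (intermediates below are computed at full precision and shown rounded to 5 d.p.)
v1: (-4,-0.5) → rotate → (-2.99168,2.70182) → ×s → (-4.55051,4.10961) → (-4.55,4.11)
v2: (2,-0.5) → rotate → (0.92801,-1.84087) → ×s → (1.41155,-2.80006) → (1.41,-2.80)
v3: (2.5,4) → rotate → (4.66166,0.72034) → ×s → (7.09064,1.09567) → (7.09,1.10)
v4: (-1.5,4) → rotate → (2.04854,3.74880) → ×s → (3.11593,5.70212) → (3.12,5.70)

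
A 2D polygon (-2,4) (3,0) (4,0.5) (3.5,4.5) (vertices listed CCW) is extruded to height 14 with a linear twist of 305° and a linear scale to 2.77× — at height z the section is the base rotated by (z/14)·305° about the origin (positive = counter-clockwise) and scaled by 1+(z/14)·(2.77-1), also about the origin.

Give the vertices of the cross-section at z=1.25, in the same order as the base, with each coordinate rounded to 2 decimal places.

t = z/height = 1.25/14 = 0.0892857
s = 1 + (scale-1)·z/height = 1 + (2.77-1)·1.25/14 = 1.158036
θ = twist·z/height = 305°·1.25/14 = 27.2321° = 0.475291 rad
cos θ = 0.889160, sin θ = 0.457597 (intermediates below are computed at full precision and shown rounded to 5 d.p.)
v1: (-2,4) → rotate → (-3.60871,2.64145) → ×s → (-4.17901,3.05889) → (-4.18,3.06)
v2: (3,0) → rotate → (2.66748,1.37279) → ×s → (3.08904,1.58974) → (3.09,1.59)
v3: (4,0.5) → rotate → (3.32784,2.27497) → ×s → (3.85376,2.63449) → (3.85,2.63)
v4: (3.5,4.5) → rotate → (1.05287,5.60281) → ×s → (1.21927,6.48825) → (1.22,6.49)

Cross-section at z=1.25: (-4.18,3.06) (3.09,1.59) (3.85,2.63) (1.22,6.49)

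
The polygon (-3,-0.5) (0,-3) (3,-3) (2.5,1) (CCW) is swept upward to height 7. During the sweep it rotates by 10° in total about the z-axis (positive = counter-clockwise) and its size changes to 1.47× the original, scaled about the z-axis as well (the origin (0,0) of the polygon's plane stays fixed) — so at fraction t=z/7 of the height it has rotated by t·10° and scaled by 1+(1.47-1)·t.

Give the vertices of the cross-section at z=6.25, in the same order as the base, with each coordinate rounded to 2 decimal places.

t = z/height = 6.25/7 = 0.892857
s = 1 + (scale-1)·z/height = 1 + (1.47-1)·6.25/7 = 1.419643
θ = twist·z/height = 10°·6.25/7 = 8.9286° = 0.155833 rad
cos θ = 0.987883, sin θ = 0.155203 (intermediates below are computed at full precision and shown rounded to 5 d.p.)
v1: (-3,-0.5) → rotate → (-2.88605,-0.95955) → ×s → (-4.09715,-1.36222) → (-4.10,-1.36)
v2: (0,-3) → rotate → (0.46561,-2.96365) → ×s → (0.66100,-4.20732) → (0.66,-4.21)
v3: (3,-3) → rotate → (3.42926,-2.49804) → ×s → (4.86832,-3.54632) → (4.87,-3.55)
v4: (2.5,1) → rotate → (2.31450,1.37589) → ×s → (3.28577,1.95327) → (3.29,1.95)

Cross-section at z=6.25: (-4.10,-1.36) (0.66,-4.21) (4.87,-3.55) (3.29,1.95)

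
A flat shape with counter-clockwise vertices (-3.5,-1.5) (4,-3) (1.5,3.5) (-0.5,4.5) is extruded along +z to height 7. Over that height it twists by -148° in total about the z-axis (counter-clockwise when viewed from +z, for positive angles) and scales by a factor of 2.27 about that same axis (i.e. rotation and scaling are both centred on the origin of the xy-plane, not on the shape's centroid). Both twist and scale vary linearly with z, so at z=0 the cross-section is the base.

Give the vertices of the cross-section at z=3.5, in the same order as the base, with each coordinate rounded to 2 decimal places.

Cross-section at z=3.5: (-3.93,4.82) (-2.91,-7.64) (6.18,-0.78) (6.85,2.81)

t = z/height = 3.5/7 = 0.5
s = 1 + (scale-1)·z/height = 1 + (2.27-1)·3.5/7 = 1.635000
θ = twist·z/height = -148°·3.5/7 = -74.0000° = -1.291544 rad
cos θ = 0.275637, sin θ = -0.961262 (intermediates below are computed at full precision and shown rounded to 5 d.p.)
v1: (-3.5,-1.5) → rotate → (-2.40662,2.95096) → ×s → (-3.93483,4.82482) → (-3.93,4.82)
v2: (4,-3) → rotate → (-1.78124,-4.67196) → ×s → (-2.91232,-7.63865) → (-2.91,-7.64)
v3: (1.5,3.5) → rotate → (3.77787,-0.47716) → ×s → (6.17682,-0.78016) → (6.18,-0.78)
v4: (-0.5,4.5) → rotate → (4.18786,1.72100) → ×s → (6.84715,2.81383) → (6.85,2.81)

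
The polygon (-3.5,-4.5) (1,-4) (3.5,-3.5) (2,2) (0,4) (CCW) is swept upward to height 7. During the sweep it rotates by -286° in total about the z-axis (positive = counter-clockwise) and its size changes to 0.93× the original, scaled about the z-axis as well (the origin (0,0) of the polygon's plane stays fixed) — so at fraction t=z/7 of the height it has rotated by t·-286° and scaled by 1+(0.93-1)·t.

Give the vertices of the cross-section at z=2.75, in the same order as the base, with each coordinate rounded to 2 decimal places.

t = z/height = 2.75/7 = 0.392857
s = 1 + (scale-1)·z/height = 1 + (0.93-1)·2.75/7 = 0.972500
θ = twist·z/height = -286°·2.75/7 = -112.3571° = -1.961002 rad
cos θ = -0.380379, sin θ = -0.924831 (intermediates below are computed at full precision and shown rounded to 5 d.p.)
v1: (-3.5,-4.5) → rotate → (-2.83041,4.94861) → ×s → (-2.75258,4.81253) → (-2.75,4.81)
v2: (1,-4) → rotate → (-4.07970,0.59668) → ×s → (-3.96751,0.58028) → (-3.97,0.58)
v3: (3.5,-3.5) → rotate → (-4.56823,-1.90558) → ×s → (-4.44261,-1.85318) → (-4.44,-1.85)
v4: (2,2) → rotate → (1.08890,-2.61042) → ×s → (1.05896,-2.53863) → (1.06,-2.54)
v5: (0,4) → rotate → (3.69932,-1.52151) → ×s → (3.59759,-1.47967) → (3.60,-1.48)

Cross-section at z=2.75: (-2.75,4.81) (-3.97,0.58) (-4.44,-1.85) (1.06,-2.54) (3.60,-1.48)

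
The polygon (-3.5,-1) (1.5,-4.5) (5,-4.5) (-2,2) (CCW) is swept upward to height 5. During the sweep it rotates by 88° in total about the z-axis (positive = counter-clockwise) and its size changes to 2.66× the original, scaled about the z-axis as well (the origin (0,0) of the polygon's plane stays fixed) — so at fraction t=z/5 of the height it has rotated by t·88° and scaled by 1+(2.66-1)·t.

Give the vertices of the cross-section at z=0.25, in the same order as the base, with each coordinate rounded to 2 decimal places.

Cross-section at z=0.25: (-3.70,-1.37) (1.99,-4.73) (5.77,-4.44) (-2.33,1.99)

t = z/height = 0.25/5 = 0.05
s = 1 + (scale-1)·z/height = 1 + (2.66-1)·0.25/5 = 1.083000
θ = twist·z/height = 88°·0.25/5 = 4.4000° = 0.076794 rad
cos θ = 0.997053, sin θ = 0.076719 (intermediates below are computed at full precision and shown rounded to 5 d.p.)
v1: (-3.5,-1) → rotate → (-3.41297,-1.26557) → ×s → (-3.69624,-1.37061) → (-3.70,-1.37)
v2: (1.5,-4.5) → rotate → (1.84081,-4.37166) → ×s → (1.99360,-4.73451) → (1.99,-4.73)
v3: (5,-4.5) → rotate → (5.33050,-4.10314) → ×s → (5.77293,-4.44370) → (5.77,-4.44)
v4: (-2,2) → rotate → (-2.14754,1.84067) → ×s → (-2.32579,1.99344) → (-2.33,1.99)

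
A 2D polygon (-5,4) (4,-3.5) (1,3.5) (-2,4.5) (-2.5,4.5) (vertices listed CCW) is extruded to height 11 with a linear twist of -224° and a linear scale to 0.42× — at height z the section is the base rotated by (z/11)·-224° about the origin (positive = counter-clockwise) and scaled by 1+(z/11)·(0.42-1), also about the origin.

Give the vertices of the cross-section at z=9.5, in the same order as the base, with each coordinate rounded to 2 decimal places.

Cross-section at z=9.5: (1.96,-2.52) (-1.54,2.16) (-0.89,-1.58) (0.45,-2.42) (0.69,-2.47)

t = z/height = 9.5/11 = 0.863636
s = 1 + (scale-1)·z/height = 1 + (0.42-1)·9.5/11 = 0.499091
θ = twist·z/height = -224°·9.5/11 = -193.4545° = -3.376419 rad
cos θ = -0.972555, sin θ = 0.232674 (intermediates below are computed at full precision and shown rounded to 5 d.p.)
v1: (-5,4) → rotate → (3.93208,-5.05359) → ×s → (1.96246,-2.52220) → (1.96,-2.52)
v2: (4,-3.5) → rotate → (-3.07586,4.33464) → ×s → (-1.53513,2.16338) → (-1.54,2.16)
v3: (1,3.5) → rotate → (-1.78691,-3.17127) → ×s → (-0.89183,-1.58275) → (-0.89,-1.58)
v4: (-2,4.5) → rotate → (0.89808,-4.84184) → ×s → (0.44822,-2.41652) → (0.45,-2.42)
v5: (-2.5,4.5) → rotate → (1.38435,-4.95818) → ×s → (0.69092,-2.47458) → (0.69,-2.47)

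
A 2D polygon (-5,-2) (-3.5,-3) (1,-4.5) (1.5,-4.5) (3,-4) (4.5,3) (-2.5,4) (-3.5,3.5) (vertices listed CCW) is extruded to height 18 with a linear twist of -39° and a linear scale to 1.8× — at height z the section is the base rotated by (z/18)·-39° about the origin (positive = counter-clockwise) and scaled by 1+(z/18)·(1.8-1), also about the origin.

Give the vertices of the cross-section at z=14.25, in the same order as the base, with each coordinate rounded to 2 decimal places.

t = z/height = 14.25/18 = 0.791667
s = 1 + (scale-1)·z/height = 1 + (1.8-1)·14.25/18 = 1.633333
θ = twist·z/height = -39°·14.25/18 = -30.8750° = -0.538870 rad
cos θ = 0.858289, sin θ = -0.513167 (intermediates below are computed at full precision and shown rounded to 5 d.p.)
v1: (-5,-2) → rotate → (-5.31778,0.84926) → ×s → (-8.68570,1.38712) → (-8.69,1.39)
v2: (-3.5,-3) → rotate → (-4.54351,-0.77878) → ×s → (-7.42107,-1.27201) → (-7.42,-1.27)
v3: (1,-4.5) → rotate → (-1.45096,-4.37547) → ×s → (-2.36990,-7.14660) → (-2.37,-7.15)
v4: (1.5,-4.5) → rotate → (-1.02182,-4.63205) → ×s → (-1.66897,-7.56568) → (-1.67,-7.57)
v5: (3,-4) → rotate → (0.52220,-4.97266) → ×s → (0.85293,-8.12200) → (0.85,-8.12)
v6: (4.5,3) → rotate → (5.40180,0.26562) → ×s → (8.82294,0.43384) → (8.82,0.43)
v7: (-2.5,4) → rotate → (-0.09306,4.71607) → ×s → (-0.15199,7.70292) → (-0.15,7.70)
v8: (-3.5,3.5) → rotate → (-1.20793,4.80009) → ×s → (-1.97295,7.84016) → (-1.97,7.84)

Cross-section at z=14.25: (-8.69,1.39) (-7.42,-1.27) (-2.37,-7.15) (-1.67,-7.57) (0.85,-8.12) (8.82,0.43) (-0.15,7.70) (-1.97,7.84)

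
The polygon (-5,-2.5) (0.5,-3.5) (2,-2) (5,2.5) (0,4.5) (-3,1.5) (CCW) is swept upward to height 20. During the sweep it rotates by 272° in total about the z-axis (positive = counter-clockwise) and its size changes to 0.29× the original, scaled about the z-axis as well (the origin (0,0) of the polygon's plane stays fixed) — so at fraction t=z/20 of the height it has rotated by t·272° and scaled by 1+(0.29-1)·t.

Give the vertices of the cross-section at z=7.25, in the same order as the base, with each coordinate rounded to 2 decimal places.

Cross-section at z=7.25: (2.39,-3.39) (2.51,0.76) (1.25,1.69) (-2.39,3.39) (-3.30,-0.50) (-0.77,-2.37)

t = z/height = 7.25/20 = 0.3625
s = 1 + (scale-1)·z/height = 1 + (0.29-1)·7.25/20 = 0.742625
θ = twist·z/height = 272°·7.25/20 = 98.6000° = 1.720895 rad
cos θ = -0.149535, sin θ = 0.988756 (intermediates below are computed at full precision and shown rounded to 5 d.p.)
v1: (-5,-2.5) → rotate → (3.21957,-4.56994) → ×s → (2.39093,-3.39375) → (2.39,-3.39)
v2: (0.5,-3.5) → rotate → (3.38588,1.01775) → ×s → (2.51444,0.75581) → (2.51,0.76)
v3: (2,-2) → rotate → (1.67844,2.27658) → ×s → (1.24645,1.69065) → (1.25,1.69)
v4: (5,2.5) → rotate → (-3.21957,4.56994) → ×s → (-2.39093,3.39375) → (-2.39,3.39)
v5: (0,4.5) → rotate → (-4.44940,-0.67291) → ×s → (-3.30424,-0.49972) → (-3.30,-0.50)
v6: (-3,1.5) → rotate → (-1.03453,-3.19057) → ×s → (-0.76827,-2.36940) → (-0.77,-2.37)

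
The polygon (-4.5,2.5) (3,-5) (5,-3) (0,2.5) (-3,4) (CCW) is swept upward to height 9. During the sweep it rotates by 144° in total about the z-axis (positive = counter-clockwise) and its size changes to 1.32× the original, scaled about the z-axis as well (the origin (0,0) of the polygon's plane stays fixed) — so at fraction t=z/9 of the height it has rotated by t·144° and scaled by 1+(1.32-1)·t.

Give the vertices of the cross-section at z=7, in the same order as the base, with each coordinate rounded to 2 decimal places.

Cross-section at z=7: (-0.79,-6.38) (4.39,5.81) (1.13,7.19) (-2.89,-1.17) (-3.23,-5.35)

t = z/height = 7/9 = 0.777778
s = 1 + (scale-1)·z/height = 1 + (1.32-1)·7/9 = 1.248889
θ = twist·z/height = 144°·7/9 = 112.0000° = 1.954769 rad
cos θ = -0.374607, sin θ = 0.927184 (intermediates below are computed at full precision and shown rounded to 5 d.p.)
v1: (-4.5,2.5) → rotate → (-0.63223,-5.10884) → ×s → (-0.78958,-6.38038) → (-0.79,-6.38)
v2: (3,-5) → rotate → (3.51210,4.65458) → ×s → (4.38622,5.81306) → (4.39,5.81)
v3: (5,-3) → rotate → (0.90852,5.75974) → ×s → (1.13464,7.19327) → (1.13,7.19)
v4: (0,2.5) → rotate → (-2.31796,-0.93652) → ×s → (-2.89487,-1.16961) → (-2.89,-1.17)
v5: (-3,4) → rotate → (-2.58492,-4.27998) → ×s → (-3.22827,-5.34522) → (-3.23,-5.35)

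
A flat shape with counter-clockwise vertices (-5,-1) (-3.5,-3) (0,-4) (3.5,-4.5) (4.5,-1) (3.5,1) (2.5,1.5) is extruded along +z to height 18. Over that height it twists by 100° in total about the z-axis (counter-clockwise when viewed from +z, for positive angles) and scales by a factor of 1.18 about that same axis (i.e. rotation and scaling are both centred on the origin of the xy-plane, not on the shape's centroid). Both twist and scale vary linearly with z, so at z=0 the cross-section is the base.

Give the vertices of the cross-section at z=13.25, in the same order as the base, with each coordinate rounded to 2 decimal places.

Cross-section at z=13.25: (-0.51,-5.75) (2.14,-4.76) (4.35,-1.28) (6.01,2.36) (2.52,4.57) (0.03,4.12) (-0.83,3.20)

t = z/height = 13.25/18 = 0.736111
s = 1 + (scale-1)·z/height = 1 + (1.18-1)·13.25/18 = 1.132500
θ = twist·z/height = 100°·13.25/18 = 73.6111° = 1.284756 rad
cos θ = 0.282155, sin θ = 0.959369 (intermediates below are computed at full precision and shown rounded to 5 d.p.)
v1: (-5,-1) → rotate → (-0.45141,-5.07900) → ×s → (-0.51122,-5.75197) → (-0.51,-5.75)
v2: (-3.5,-3) → rotate → (1.89056,-4.20426) → ×s → (2.14106,-4.76132) → (2.14,-4.76)
v3: (0,-4) → rotate → (3.83747,-1.12862) → ×s → (4.34594,-1.27816) → (4.35,-1.28)
v4: (3.5,-4.5) → rotate → (5.30470,2.08809) → ×s → (6.00758,2.36476) → (6.01,2.36)
v5: (4.5,-1) → rotate → (2.22907,4.03500) → ×s → (2.52442,4.56964) → (2.52,4.57)
v6: (3.5,1) → rotate → (0.02818,3.63995) → ×s → (0.03191,4.12224) → (0.03,4.12)
v7: (2.5,1.5) → rotate → (-0.73366,2.82165) → ×s → (-0.83088,3.19552) → (-0.83,3.20)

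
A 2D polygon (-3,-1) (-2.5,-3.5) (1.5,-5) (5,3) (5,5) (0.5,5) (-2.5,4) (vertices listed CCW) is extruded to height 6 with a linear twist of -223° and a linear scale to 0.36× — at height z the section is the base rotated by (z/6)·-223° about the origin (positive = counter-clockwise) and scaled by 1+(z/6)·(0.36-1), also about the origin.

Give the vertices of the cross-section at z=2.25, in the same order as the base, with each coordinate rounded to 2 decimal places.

Cross-section at z=2.25: (-1.01,2.18) (-2.85,1.59) (-3.65,-1.55) (2.69,-3.52) (4.20,-3.35) (3.82,0.04) (2.81,2.23)

t = z/height = 2.25/6 = 0.375
s = 1 + (scale-1)·z/height = 1 + (0.36-1)·2.25/6 = 0.760000
θ = twist·z/height = -223°·2.25/6 = -83.6250° = -1.459532 rad
cos θ = 0.111035, sin θ = -0.993816 (intermediates below are computed at full precision and shown rounded to 5 d.p.)
v1: (-3,-1) → rotate → (-1.32692,2.87041) → ×s → (-1.00846,2.18151) → (-1.01,2.18)
v2: (-2.5,-3.5) → rotate → (-3.75595,2.09592) → ×s → (-2.85452,1.59290) → (-2.85,1.59)
v3: (1.5,-5) → rotate → (-4.80253,-2.04590) → ×s → (-3.64992,-1.55488) → (-3.65,-1.55)
v4: (5,3) → rotate → (3.53663,-4.63598) → ×s → (2.68784,-3.52334) → (2.69,-3.52)
v5: (5,5) → rotate → (5.52426,-4.41391) → ×s → (4.19844,-3.35457) → (4.20,-3.35)
v6: (0.5,5) → rotate → (5.02460,0.05827) → ×s → (3.81870,0.04428) → (3.82,0.04)
v7: (-2.5,4) → rotate → (3.69768,2.92868) → ×s → (2.81023,2.22580) → (2.81,2.23)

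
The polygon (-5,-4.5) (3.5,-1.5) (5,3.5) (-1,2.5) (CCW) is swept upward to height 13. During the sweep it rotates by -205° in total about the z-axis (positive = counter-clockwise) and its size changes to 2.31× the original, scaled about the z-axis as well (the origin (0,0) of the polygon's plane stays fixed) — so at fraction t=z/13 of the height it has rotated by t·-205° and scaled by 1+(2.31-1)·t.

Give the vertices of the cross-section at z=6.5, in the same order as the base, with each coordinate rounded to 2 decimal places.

Cross-section at z=6.5: (-5.48,9.69) (-3.68,-5.12) (3.86,-9.33) (4.40,0.72)

t = z/height = 6.5/13 = 0.5
s = 1 + (scale-1)·z/height = 1 + (2.31-1)·6.5/13 = 1.655000
θ = twist·z/height = -205°·6.5/13 = -102.5000° = -1.788962 rad
cos θ = -0.216440, sin θ = -0.976296 (intermediates below are computed at full precision and shown rounded to 5 d.p.)
v1: (-5,-4.5) → rotate → (-3.31113,5.85546) → ×s → (-5.47993,9.69078) → (-5.48,9.69)
v2: (3.5,-1.5) → rotate → (-2.22198,-3.09238) → ×s → (-3.67738,-5.11788) → (-3.68,-5.12)
v3: (5,3.5) → rotate → (2.33484,-5.63902) → ×s → (3.86416,-9.33258) → (3.86,-9.33)
v4: (-1,2.5) → rotate → (2.65718,0.43520) → ×s → (4.39763,0.72025) → (4.40,0.72)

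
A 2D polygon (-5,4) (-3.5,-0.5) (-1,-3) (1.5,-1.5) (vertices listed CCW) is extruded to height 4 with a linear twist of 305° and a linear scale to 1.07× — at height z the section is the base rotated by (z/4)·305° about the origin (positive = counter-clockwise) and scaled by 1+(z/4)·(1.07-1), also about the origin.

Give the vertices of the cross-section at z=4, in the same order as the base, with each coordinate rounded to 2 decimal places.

Cross-section at z=4: (0.44,6.84) (-2.59,2.76) (-3.24,-0.96) (-0.39,-2.24)

t = z/height = 4/4 = 1
s = 1 + (scale-1)·z/height = 1 + (1.07-1)·4/4 = 1.070000
θ = twist·z/height = 305°·4/4 = 305.0000° = 5.323254 rad
cos θ = 0.573576, sin θ = -0.819152 (intermediates below are computed at full precision and shown rounded to 5 d.p.)
v1: (-5,4) → rotate → (0.40873,6.39007) → ×s → (0.43734,6.83737) → (0.44,6.84)
v2: (-3.5,-0.5) → rotate → (-2.41709,2.58024) → ×s → (-2.58629,2.76086) → (-2.59,2.76)
v3: (-1,-3) → rotate → (-3.03103,-0.90158) → ×s → (-3.24320,-0.96469) → (-3.24,-0.96)
v4: (1.5,-1.5) → rotate → (-0.36836,-2.08909) → ×s → (-0.39415,-2.23533) → (-0.39,-2.24)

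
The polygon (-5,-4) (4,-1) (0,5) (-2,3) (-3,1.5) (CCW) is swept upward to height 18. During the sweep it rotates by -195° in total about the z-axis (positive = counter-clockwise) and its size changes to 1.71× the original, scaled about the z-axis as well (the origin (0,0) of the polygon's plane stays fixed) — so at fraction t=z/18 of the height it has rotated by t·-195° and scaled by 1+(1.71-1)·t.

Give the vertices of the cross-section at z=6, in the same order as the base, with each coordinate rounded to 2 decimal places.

t = z/height = 6/18 = 0.333333
s = 1 + (scale-1)·z/height = 1 + (1.71-1)·6/18 = 1.236667
θ = twist·z/height = -195°·6/18 = -65.0000° = -1.134464 rad
cos θ = 0.422618, sin θ = -0.906308 (intermediates below are computed at full precision and shown rounded to 5 d.p.)
v1: (-5,-4) → rotate → (-5.73832,2.84107) → ×s → (-7.09639,3.51345) → (-7.10,3.51)
v2: (4,-1) → rotate → (0.78417,-4.04785) → ×s → (0.96975,-5.00584) → (0.97,-5.01)
v3: (0,5) → rotate → (4.53154,2.11309) → ×s → (5.60400,2.61319) → (5.60,2.61)
v4: (-2,3) → rotate → (1.87369,3.08047) → ×s → (2.31713,3.80952) → (2.32,3.81)
v5: (-3,1.5) → rotate → (0.09161,3.35285) → ×s → (0.11329,4.14636) → (0.11,4.15)

Cross-section at z=6: (-7.10,3.51) (0.97,-5.01) (5.60,2.61) (2.32,3.81) (0.11,4.15)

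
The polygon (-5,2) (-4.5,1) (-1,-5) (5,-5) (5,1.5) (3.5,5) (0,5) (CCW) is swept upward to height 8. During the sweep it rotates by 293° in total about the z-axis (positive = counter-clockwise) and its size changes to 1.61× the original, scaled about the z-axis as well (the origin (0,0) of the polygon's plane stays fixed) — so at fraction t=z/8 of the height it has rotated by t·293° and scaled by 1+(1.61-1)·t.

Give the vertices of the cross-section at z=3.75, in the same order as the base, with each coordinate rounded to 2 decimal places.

Cross-section at z=3.75: (2.99,-6.25) (3.38,-4.87) (5.30,3.86) (-0.37,9.09) (-6.04,2.94) (-7.67,-1.68) (-4.36,-4.73)

t = z/height = 3.75/8 = 0.46875
s = 1 + (scale-1)·z/height = 1 + (1.61-1)·3.75/8 = 1.285938
θ = twist·z/height = 293°·3.75/8 = 137.3438° = 2.397101 rad
cos θ = -0.735432, sin θ = 0.677598 (intermediates below are computed at full precision and shown rounded to 5 d.p.)
v1: (-5,2) → rotate → (2.32196,-4.85886) → ×s → (2.98590,-6.24819) → (2.99,-6.25)
v2: (-4.5,1) → rotate → (2.63185,-3.78462) → ×s → (3.38439,-4.86679) → (3.38,-4.87)
v3: (-1,-5) → rotate → (4.12342,2.99956) → ×s → (5.30247,3.85725) → (5.30,3.86)
v4: (5,-5) → rotate → (-0.28917,7.06515) → ×s → (-0.37185,9.08534) → (-0.37,9.09)
v5: (5,1.5) → rotate → (-4.69356,2.28484) → ×s → (-6.03562,2.93817) → (-6.04,2.94)
v6: (3.5,5) → rotate → (-5.96200,-1.30557) → ×s → (-7.66676,-1.67888) → (-7.67,-1.68)
v7: (0,5) → rotate → (-3.38799,-3.67716) → ×s → (-4.35675,-4.72860) → (-4.36,-4.73)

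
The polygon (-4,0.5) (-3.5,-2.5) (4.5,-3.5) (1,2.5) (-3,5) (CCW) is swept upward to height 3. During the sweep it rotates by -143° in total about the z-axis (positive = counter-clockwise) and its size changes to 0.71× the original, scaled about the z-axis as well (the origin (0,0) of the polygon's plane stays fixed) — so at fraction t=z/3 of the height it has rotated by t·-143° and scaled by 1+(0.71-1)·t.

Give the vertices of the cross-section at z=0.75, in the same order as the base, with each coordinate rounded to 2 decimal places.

Cross-section at z=0.75: (-2.74,2.54) (-3.99,0.01) (1.49,-5.07) (2.11,1.34) (0.45,5.39)

t = z/height = 0.75/3 = 0.25
s = 1 + (scale-1)·z/height = 1 + (0.71-1)·0.75/3 = 0.927500
θ = twist·z/height = -143°·0.75/3 = -35.7500° = -0.623955 rad
cos θ = 0.811574, sin θ = -0.584250 (intermediates below are computed at full precision and shown rounded to 5 d.p.)
v1: (-4,0.5) → rotate → (-2.95417,2.74279) → ×s → (-2.73999,2.54393) → (-2.74,2.54)
v2: (-3.5,-2.5) → rotate → (-4.30113,0.01594) → ×s → (-3.98930,0.01478) → (-3.99,0.01)
v3: (4.5,-3.5) → rotate → (1.60721,-5.46963) → ×s → (1.49069,-5.07308) → (1.49,-5.07)
v4: (1,2.5) → rotate → (2.27220,1.44469) → ×s → (2.10746,1.33995) → (2.11,1.34)
v5: (-3,5) → rotate → (0.48653,5.81062) → ×s → (0.45125,5.38935) → (0.45,5.39)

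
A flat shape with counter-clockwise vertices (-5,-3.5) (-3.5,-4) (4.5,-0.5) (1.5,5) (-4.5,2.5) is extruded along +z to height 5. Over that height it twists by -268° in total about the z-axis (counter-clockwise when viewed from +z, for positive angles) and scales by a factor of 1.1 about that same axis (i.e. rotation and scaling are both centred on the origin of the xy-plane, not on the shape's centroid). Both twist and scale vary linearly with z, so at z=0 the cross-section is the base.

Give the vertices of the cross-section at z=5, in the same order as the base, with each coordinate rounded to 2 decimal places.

t = z/height = 5/5 = 1
s = 1 + (scale-1)·z/height = 1 + (1.1-1)·5/5 = 1.100000
θ = twist·z/height = -268°·5/5 = -268.0000° = -4.677482 rad
cos θ = -0.034899, sin θ = 0.999391 (intermediates below are computed at full precision and shown rounded to 5 d.p.)
v1: (-5,-3.5) → rotate → (3.67237,-4.87481) → ×s → (4.03960,-5.36229) → (4.04,-5.36)
v2: (-3.5,-4) → rotate → (4.11971,-3.35827) → ×s → (4.53168,-3.69410) → (4.53,-3.69)
v3: (4.5,-0.5) → rotate → (0.34265,4.51471) → ×s → (0.37691,4.96618) → (0.38,4.97)
v4: (1.5,5) → rotate → (-5.04930,1.32459) → ×s → (-5.55423,1.45705) → (-5.55,1.46)
v5: (-4.5,2.5) → rotate → (-2.34143,-4.58451) → ×s → (-2.57557,-5.04296) → (-2.58,-5.04)

Cross-section at z=5: (4.04,-5.36) (4.53,-3.69) (0.38,4.97) (-5.55,1.46) (-2.58,-5.04)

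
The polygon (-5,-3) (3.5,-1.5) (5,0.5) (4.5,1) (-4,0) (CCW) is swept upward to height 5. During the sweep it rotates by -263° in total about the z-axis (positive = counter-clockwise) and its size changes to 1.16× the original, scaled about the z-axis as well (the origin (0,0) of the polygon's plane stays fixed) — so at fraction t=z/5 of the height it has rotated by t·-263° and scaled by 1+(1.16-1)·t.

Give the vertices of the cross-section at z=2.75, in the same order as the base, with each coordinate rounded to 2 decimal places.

t = z/height = 2.75/5 = 0.55
s = 1 + (scale-1)·z/height = 1 + (1.16-1)·2.75/5 = 1.088000
θ = twist·z/height = -263°·2.75/5 = -144.6500° = -2.524619 rad
cos θ = -0.815633, sin θ = -0.578570 (intermediates below are computed at full precision and shown rounded to 5 d.p.)
v1: (-5,-3) → rotate → (2.34246,5.33975) → ×s → (2.54859,5.80964) → (2.55,5.81)
v2: (3.5,-1.5) → rotate → (-3.72257,-0.80154) → ×s → (-4.05016,-0.87208) → (-4.05,-0.87)
v3: (5,0.5) → rotate → (-3.78888,-3.30066) → ×s → (-4.12230,-3.59112) → (-4.12,-3.59)
v4: (4.5,1) → rotate → (-3.09178,-3.41920) → ×s → (-3.36386,-3.72009) → (-3.36,-3.72)
v5: (-4,0) → rotate → (3.26253,2.31428) → ×s → (3.54963,2.51793) → (3.55,2.52)

Cross-section at z=2.75: (2.55,5.81) (-4.05,-0.87) (-4.12,-3.59) (-3.36,-3.72) (3.55,2.52)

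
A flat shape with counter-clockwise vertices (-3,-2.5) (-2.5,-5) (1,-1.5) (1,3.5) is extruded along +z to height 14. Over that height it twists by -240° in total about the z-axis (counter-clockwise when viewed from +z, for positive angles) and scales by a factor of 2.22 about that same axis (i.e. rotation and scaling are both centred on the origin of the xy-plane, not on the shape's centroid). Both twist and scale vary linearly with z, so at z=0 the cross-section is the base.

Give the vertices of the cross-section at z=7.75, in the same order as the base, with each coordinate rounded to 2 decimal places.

Cross-section at z=7.75: (0.35,6.53) (-3.29,8.77) (-2.98,0.48) (3.16,-5.22)

t = z/height = 7.75/14 = 0.553571
s = 1 + (scale-1)·z/height = 1 + (2.22-1)·7.75/14 = 1.675357
θ = twist·z/height = -240°·7.75/14 = -132.8571° = -2.318795 rad
cos θ = -0.680173, sin θ = -0.733052 (intermediates below are computed at full precision and shown rounded to 5 d.p.)
v1: (-3,-2.5) → rotate → (0.20789,3.89959) → ×s → (0.34829,6.53320) → (0.35,6.53)
v2: (-2.5,-5) → rotate → (-1.96483,5.23349) → ×s → (-3.29179,8.76797) → (-3.29,8.77)
v3: (1,-1.5) → rotate → (-1.77975,0.28721) → ×s → (-2.98172,0.48117) → (-2.98,0.48)
v4: (1,3.5) → rotate → (1.88551,-3.11366) → ×s → (3.15890,-5.21649) → (3.16,-5.22)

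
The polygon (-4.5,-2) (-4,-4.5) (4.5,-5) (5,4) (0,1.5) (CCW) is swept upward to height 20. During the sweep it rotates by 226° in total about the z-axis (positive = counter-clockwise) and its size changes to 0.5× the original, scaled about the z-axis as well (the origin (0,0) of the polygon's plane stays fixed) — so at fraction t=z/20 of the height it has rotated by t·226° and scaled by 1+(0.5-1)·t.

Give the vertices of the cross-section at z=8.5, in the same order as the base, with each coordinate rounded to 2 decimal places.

t = z/height = 8.5/20 = 0.425
s = 1 + (scale-1)·z/height = 1 + (0.5-1)·8.5/20 = 0.787500
θ = twist·z/height = 226°·8.5/20 = 96.0500° = 1.676389 rad
cos θ = -0.105396, sin θ = 0.994430 (intermediates below are computed at full precision and shown rounded to 5 d.p.)
v1: (-4.5,-2) → rotate → (2.46314,-4.26414) → ×s → (1.93973,-3.35801) → (1.94,-3.36)
v2: (-4,-4.5) → rotate → (4.89652,-3.50344) → ×s → (3.85601,-2.75896) → (3.86,-2.76)
v3: (4.5,-5) → rotate → (4.49787,5.00192) → ×s → (3.54207,3.93901) → (3.54,3.94)
v4: (5,4) → rotate → (-4.50470,4.55057) → ×s → (-3.54745,3.58357) → (-3.55,3.58)
v5: (0,1.5) → rotate → (-1.49165,-0.15809) → ×s → (-1.17467,-0.12450) → (-1.17,-0.12)

Cross-section at z=8.5: (1.94,-3.36) (3.86,-2.76) (3.54,3.94) (-3.55,3.58) (-1.17,-0.12)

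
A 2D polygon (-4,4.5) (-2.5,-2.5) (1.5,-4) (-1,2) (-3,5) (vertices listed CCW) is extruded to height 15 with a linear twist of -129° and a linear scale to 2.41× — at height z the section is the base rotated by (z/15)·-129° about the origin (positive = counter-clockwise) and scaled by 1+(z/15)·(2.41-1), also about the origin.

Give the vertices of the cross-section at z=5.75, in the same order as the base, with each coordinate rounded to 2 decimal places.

Cross-section at z=5.75: (1.26,9.19) (-5.43,0.42) (-3.18,-5.76) (1.34,3.17) (2.85,8.52)

t = z/height = 5.75/15 = 0.383333
s = 1 + (scale-1)·z/height = 1 + (2.41-1)·5.75/15 = 1.540500
θ = twist·z/height = -129°·5.75/15 = -49.4500° = -0.863065 rad
cos θ = 0.650111, sin θ = -0.759839 (intermediates below are computed at full precision and shown rounded to 5 d.p.)
v1: (-4,4.5) → rotate → (0.81883,5.96486) → ×s → (1.26141,9.18886) → (1.26,9.19)
v2: (-2.5,-2.5) → rotate → (-3.52488,0.27432) → ×s → (-5.43007,0.42259) → (-5.43,0.42)
v3: (1.5,-4) → rotate → (-2.06419,-3.74020) → ×s → (-3.17988,-5.76178) → (-3.18,-5.76)
v4: (-1,2) → rotate → (0.86957,2.06006) → ×s → (1.33957,3.17353) → (1.34,3.17)
v5: (-3,5) → rotate → (1.84886,5.53007) → ×s → (2.84817,8.51908) → (2.85,8.52)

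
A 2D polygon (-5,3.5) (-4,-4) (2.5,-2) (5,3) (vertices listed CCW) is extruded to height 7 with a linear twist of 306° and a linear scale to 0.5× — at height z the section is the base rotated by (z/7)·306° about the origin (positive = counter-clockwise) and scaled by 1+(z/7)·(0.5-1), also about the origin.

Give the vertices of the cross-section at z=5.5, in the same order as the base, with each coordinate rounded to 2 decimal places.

t = z/height = 5.5/7 = 0.785714
s = 1 + (scale-1)·z/height = 1 + (0.5-1)·5.5/7 = 0.607143
θ = twist·z/height = 306°·5.5/7 = 240.4286° = 4.196270 rad
cos θ = -0.493508, sin θ = -0.869741 (intermediates below are computed at full precision and shown rounded to 5 d.p.)
v1: (-5,3.5) → rotate → (5.51164,2.62143) → ×s → (3.34635,1.59158) → (3.35,1.59)
v2: (-4,-4) → rotate → (-1.50493,5.45300) → ×s → (-0.91371,3.31075) → (-0.91,3.31)
v3: (2.5,-2) → rotate → (-2.97325,-1.18734) → ×s → (-1.80519,-0.72088) → (-1.81,-0.72)
v4: (5,3) → rotate → (0.14168,-5.82923) → ×s → (0.08602,-3.53918) → (0.09,-3.54)

Cross-section at z=5.5: (3.35,1.59) (-0.91,3.31) (-1.81,-0.72) (0.09,-3.54)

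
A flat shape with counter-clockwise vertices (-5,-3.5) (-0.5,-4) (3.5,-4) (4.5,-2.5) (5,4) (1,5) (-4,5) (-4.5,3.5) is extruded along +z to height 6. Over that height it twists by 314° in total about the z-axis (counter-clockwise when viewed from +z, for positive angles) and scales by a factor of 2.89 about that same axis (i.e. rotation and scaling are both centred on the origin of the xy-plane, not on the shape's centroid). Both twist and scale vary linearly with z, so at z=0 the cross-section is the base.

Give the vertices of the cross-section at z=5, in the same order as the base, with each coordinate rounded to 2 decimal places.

Cross-section at z=5: (-7.05,14.05) (-10.00,2.77) (-11.50,-7.42) (-8.05,-10.53) (8.33,-14.23) (12.37,-4.41) (14.23,8.33) (10.60,10.16)

t = z/height = 5/6 = 0.833333
s = 1 + (scale-1)·z/height = 1 + (2.89-1)·5/6 = 2.575000
θ = twist·z/height = 314°·5/6 = 261.6667° = 4.566945 rad
cos θ = -0.144932, sin θ = -0.989442 (intermediates below are computed at full precision and shown rounded to 5 d.p.)
v1: (-5,-3.5) → rotate → (-2.73839,5.45447) → ×s → (-7.05135,14.04526) → (-7.05,14.05)
v2: (-0.5,-4) → rotate → (-3.88530,1.07445) → ×s → (-10.00465,2.76670) → (-10.00,2.77)
v3: (3.5,-4) → rotate → (-4.46503,-2.88332) → ×s → (-11.49745,-7.42454) → (-11.50,-7.42)
v4: (4.5,-2.5) → rotate → (-3.12580,-4.09016) → ×s → (-8.04893,-10.53216) → (-8.05,-10.53)
v5: (5,4) → rotate → (3.23311,-5.52694) → ×s → (8.32525,-14.23186) → (8.33,-14.23)
v6: (1,5) → rotate → (4.80228,-1.71410) → ×s → (12.36586,-4.41381) → (12.37,-4.41)
v7: (-4,5) → rotate → (5.52694,3.23311) → ×s → (14.23186,8.32525) → (14.23,8.33)
v8: (-4.5,3.5) → rotate → (4.11524,3.94523) → ×s → (10.59674,10.15896) → (10.60,10.16)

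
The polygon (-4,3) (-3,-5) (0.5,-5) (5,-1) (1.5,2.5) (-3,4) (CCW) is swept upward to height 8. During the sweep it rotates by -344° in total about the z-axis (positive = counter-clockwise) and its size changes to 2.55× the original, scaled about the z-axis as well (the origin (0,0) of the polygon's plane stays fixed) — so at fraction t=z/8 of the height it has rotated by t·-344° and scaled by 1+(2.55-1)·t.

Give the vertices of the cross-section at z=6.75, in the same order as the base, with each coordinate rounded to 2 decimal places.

t = z/height = 6.75/8 = 0.84375
s = 1 + (scale-1)·z/height = 1 + (2.55-1)·6.75/8 = 2.307813
θ = twist·z/height = -344°·6.75/8 = -290.2500° = -5.065818 rad
cos θ = 0.346117, sin θ = 0.938191 (intermediates below are computed at full precision and shown rounded to 5 d.p.)
v1: (-4,3) → rotate → (-4.19904,-2.71441) → ×s → (-9.69060,-6.26436) → (-9.69,-6.26)
v2: (-3,-5) → rotate → (3.65261,-4.54516) → ×s → (8.42953,-10.48938) → (8.43,-10.49)
v3: (0.5,-5) → rotate → (4.86402,-1.26149) → ×s → (11.22524,-2.91128) → (11.23,-2.91)
v4: (5,-1) → rotate → (2.66878,4.34484) → ×s → (6.15904,10.02708) → (6.16,10.03)
v5: (1.5,2.5) → rotate → (-1.82630,2.27258) → ×s → (-4.21476,5.24469) → (-4.21,5.24)
v6: (-3,4) → rotate → (-4.79112,-1.43011) → ×s → (-11.05700,-3.30042) → (-11.06,-3.30)

Cross-section at z=6.75: (-9.69,-6.26) (8.43,-10.49) (11.23,-2.91) (6.16,10.03) (-4.21,5.24) (-11.06,-3.30)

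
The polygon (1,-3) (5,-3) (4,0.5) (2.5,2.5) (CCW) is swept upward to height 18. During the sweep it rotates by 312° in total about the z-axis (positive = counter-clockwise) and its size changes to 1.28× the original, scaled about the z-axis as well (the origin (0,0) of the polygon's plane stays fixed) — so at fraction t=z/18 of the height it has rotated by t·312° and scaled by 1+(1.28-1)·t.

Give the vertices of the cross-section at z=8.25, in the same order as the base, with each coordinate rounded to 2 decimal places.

Cross-section at z=8.25: (1.14,3.38) (-2.47,6.10) (-3.94,2.27) (-3.95,-0.56)

t = z/height = 8.25/18 = 0.458333
s = 1 + (scale-1)·z/height = 1 + (1.28-1)·8.25/18 = 1.128333
θ = twist·z/height = 312°·8.25/18 = 143.0000° = 2.495821 rad
cos θ = -0.798636, sin θ = 0.601815 (intermediates below are computed at full precision and shown rounded to 5 d.p.)
v1: (1,-3) → rotate → (1.00681,2.99772) → ×s → (1.13602,3.38243) → (1.14,3.38)
v2: (5,-3) → rotate → (-2.18773,5.40498) → ×s → (-2.46849,6.09862) → (-2.47,6.10)
v3: (4,0.5) → rotate → (-3.49545,2.00794) → ×s → (-3.94403,2.26563) → (-3.94,2.27)
v4: (2.5,2.5) → rotate → (-3.50113,-0.49205) → ×s → (-3.95044,-0.55520) → (-3.95,-0.56)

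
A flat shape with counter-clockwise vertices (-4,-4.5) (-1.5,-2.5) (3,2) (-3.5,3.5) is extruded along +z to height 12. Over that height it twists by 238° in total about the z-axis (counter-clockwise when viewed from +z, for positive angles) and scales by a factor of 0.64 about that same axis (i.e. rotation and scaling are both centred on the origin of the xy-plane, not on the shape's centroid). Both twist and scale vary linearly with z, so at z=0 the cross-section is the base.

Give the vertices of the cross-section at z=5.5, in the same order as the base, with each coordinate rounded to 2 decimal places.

t = z/height = 5.5/12 = 0.458333
s = 1 + (scale-1)·z/height = 1 + (0.64-1)·5.5/12 = 0.835000
θ = twist·z/height = 238°·5.5/12 = 109.0833° = 1.903863 rad
cos θ = -0.326943, sin θ = 0.945044 (intermediates below are computed at full precision and shown rounded to 5 d.p.)
v1: (-4,-4.5) → rotate → (5.56047,-2.30893) → ×s → (4.64299,-1.92796) → (4.64,-1.93)
v2: (-1.5,-2.5) → rotate → (2.85302,-0.60021) → ×s → (2.38228,-0.50117) → (2.38,-0.50)
v3: (3,2) → rotate → (-2.87092,2.18125) → ×s → (-2.39722,1.82134) → (-2.40,1.82)
v4: (-3.5,3.5) → rotate → (-2.16335,-4.45195) → ×s → (-1.80640,-3.71738) → (-1.81,-3.72)

Cross-section at z=5.5: (4.64,-1.93) (2.38,-0.50) (-2.40,1.82) (-1.81,-3.72)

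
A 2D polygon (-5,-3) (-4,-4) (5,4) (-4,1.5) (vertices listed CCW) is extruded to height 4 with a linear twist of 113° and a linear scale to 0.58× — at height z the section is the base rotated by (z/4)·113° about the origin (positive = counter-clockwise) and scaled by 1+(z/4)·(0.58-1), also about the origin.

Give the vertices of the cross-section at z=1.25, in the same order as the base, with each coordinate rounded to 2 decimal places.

t = z/height = 1.25/4 = 0.3125
s = 1 + (scale-1)·z/height = 1 + (0.58-1)·1.25/4 = 0.868750
θ = twist·z/height = 113°·1.25/4 = 35.3125° = 0.616319 rad
cos θ = 0.816012, sin θ = 0.578036 (intermediates below are computed at full precision and shown rounded to 5 d.p.)
v1: (-5,-3) → rotate → (-2.34595,-5.33821) → ×s → (-2.03804,-4.63757) → (-2.04,-4.64)
v2: (-4,-4) → rotate → (-0.95190,-5.57619) → ×s → (-0.82697,-4.84431) → (-0.83,-4.84)
v3: (5,4) → rotate → (1.76791,6.15422) → ×s → (1.53588,5.34648) → (1.54,5.35)
v4: (-4,1.5) → rotate → (-4.13110,-1.08813) → ×s → (-3.58889,-0.94531) → (-3.59,-0.95)

Cross-section at z=1.25: (-2.04,-4.64) (-0.83,-4.84) (1.54,5.35) (-3.59,-0.95)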